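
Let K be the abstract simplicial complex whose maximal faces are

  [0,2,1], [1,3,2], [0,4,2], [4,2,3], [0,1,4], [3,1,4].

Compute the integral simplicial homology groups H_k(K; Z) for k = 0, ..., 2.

Take the total order 0 < 1 < 2 < 3 < 4 on the vertex set. Then K (dimension 2) consists of the simplices:

  0-simplices (5): [0], [1], [2], [3], [4]
  1-simplices (9): [0,1], [0,2], [0,4], [1,2], [1,3], [1,4], [2,3], [2,4], [3,4]
  2-simplices (6): [0,1,2], [0,1,4], [0,2,4], [1,2,3], [1,3,4], [2,3,4]

Hence C_0 ≅ Z^5, C_1 ≅ Z^9, C_2 ≅ Z^6.

The boundary map ∂_1: C_1 → C_0 sends each edge [p,q] (with p < q) to q − p. For instance
  ∂[1,3] = [3] − [1].
As a 5×9 matrix over Z this has rank 4, with invariant factors (1,1,1,1).

Boundary ∂_2: C_2 → C_1 maps a triangle to the signed sum of its edges. For instance
  ∂[1,2,3] = [2,3] − [1,3] + [1,2],
  ∂[0,1,2] = [1,2] − [0,2] + [0,1].
This gives a 9×6 integer matrix of rank 5; reducing to Smith normal form yields diagonal entries (1,1,1,1,1).

From H_k ≅ ker(∂_k) / im(∂_{k+1}) we obtain:

  H_0: rank C_0 − rank ∂_1 = 5 − 4 = 1, and the invariant factors of ∂_1 are all 1, so H_0 = Z.
  H_1: rank ker ∂_1 − rank ∂_2 = (9 − 4) − 5 = 0, and the invariant factors of ∂_2 are all 1, so H_1 = 0.
  H_2: rank ker ∂_2 − rank ∂_3 = (6 − 5) − 0 = 1, and there is no ∂_3, so H_2 = Z.

As a check, the Euler characteristic is 5 − 9 + 6 = 2, which agrees with 1 − 0 + 1 = 2.

H_0 ≅ Z,  H_1 = 0,  H_2 ≅ Z.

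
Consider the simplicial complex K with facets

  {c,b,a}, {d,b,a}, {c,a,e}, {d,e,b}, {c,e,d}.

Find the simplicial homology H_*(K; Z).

H_0 ≅ Z,  H_1 ≅ Z,  H_2 = 0.

Order the vertices as a < b < c < d < e. Listing each simplex with vertices in this order, K has dimension 2 with simplices:

  0-simplices (5): a, b, c, d, e
  1-simplices (10): ab, ac, ad, ae, bc, bd, be, cd, ce, de
  2-simplices (5): abc, abd, ace, bde, cde

giving chain groups C_0 ≅ Z^5, C_1 ≅ Z^10, C_2 ≅ Z^5.

Boundary ∂_1: C_1 → C_0 maps an edge to its endpoints' difference, ∂[p,q] = q − p. For instance
  ∂ab = b − a.
As a 5×10 matrix over Z this has rank 4, with invariant factors (1,1,1,1).

The boundary map ∂_2: C_2 → C_1 acts by ∂[p,q,r] = [q,r] − [p,r] + [p,q]. For instance
  ∂ace = ce − ae + ac,
  ∂abd = bd − ad + ab.
As a 10×5 matrix over Z this has rank 5, with invariant factors (1,1,1,1,1).

Reading off H_k = ker ∂_k / im ∂_{k+1}:

  H_0: rank C_0 − rank ∂_1 = 5 − 4 = 1, and the invariant factors of ∂_1 are all 1, so H_0 ≅ Z.
  H_1: rank ker ∂_1 − rank ∂_2 = (10 − 4) − 5 = 1, and the invariant factors of ∂_2 are all 1, so H_1 ≅ Z.
  H_2: rank ker ∂_2 − rank ∂_3 = (5 − 5) − 0 = 0, and there is no ∂_3, so H_2 ≅ 0.

As a check, the Euler characteristic is 5 − 10 + 5 = 0, which agrees with 1 − 1 + 0 = 0.
(K is a triangulation of the Möbius band.)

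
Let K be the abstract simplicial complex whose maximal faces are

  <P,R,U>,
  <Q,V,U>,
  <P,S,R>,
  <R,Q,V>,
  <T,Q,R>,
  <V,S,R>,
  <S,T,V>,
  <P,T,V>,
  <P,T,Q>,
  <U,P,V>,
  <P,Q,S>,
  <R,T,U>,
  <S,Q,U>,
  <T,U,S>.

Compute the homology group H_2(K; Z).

Take the total order P < Q < R < S < T < U < V on the vertex set. Then K (dimension 2) consists of the simplices:

  0-simplices (7): P, Q, R, S, T, U, V
  1-simplices (21): PQ, PR, PS, PT, PU, PV, QR, QS, QT, QU, QV, RS, RT, RU, RV, ST, SU, SV, TU, TV, UV
  2-simplices (14): PQS, PQT, PRS, PRU, PTV, PUV, QRT, QRV, QSU, QUV, RSV, RTU, STU, STV

Hence C_0 ≅ Z^7, C_1 ≅ Z^21, C_2 ≅ Z^14.

∂_1: C_1 → C_0 sends each edge [p,q] (with p < q) to q − p. For instance
  ∂PS = S − P.
As a 7×21 matrix over Z this has rank 6, with invariant factors (1,1,1,1,1,1).

∂_2: C_2 → C_1 sends each 2-simplex [p,q,r] to [q,r] − [p,r] + [p,q]. For instance
  ∂PQS = QS − PS + PQ,
  ∂QRT = RT − QT + QR.
The resulting 21×14 matrix has rank 13, and its Smith normal form has invariant factors (1,1,1,1,1,1,1,1,1,1,1,1,1).

From H_k ≅ ker(∂_k) / im(∂_{k+1}) we obtain:

  H_2: rank ker ∂_2 − rank ∂_3 = (14 − 13) − 0 = 1, and there is no ∂_3, so H_2 = Z.

(K is a triangulation of the torus T^2.)

H_2 = Z.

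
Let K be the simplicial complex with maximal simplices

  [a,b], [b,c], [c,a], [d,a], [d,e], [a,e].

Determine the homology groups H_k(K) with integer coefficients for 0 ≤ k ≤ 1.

H_0 = Z,  H_1 = Z^2.

K has 5 vertices, 6 edges.
rank ∂_0 = 0, rank ∂_1 = 4 ⇒ b_0 = 5 − 0 − 4 = 1; all invariant factors of ∂_1 are 1 so no torsion. So H_0 = Z.
rank ∂_1 = 4, rank ∂_2 = 0 ⇒ b_1 = 6 − 4 − 0 = 2. So H_1 = Z^2.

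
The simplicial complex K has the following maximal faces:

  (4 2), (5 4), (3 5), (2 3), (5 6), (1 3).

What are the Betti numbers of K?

b_0 = 1, b_1 = 1.

We work with the vertex ordering 1 < 2 < 3 < 4 < 5 < 6. The simplices of K, each written with vertices in increasing order, are:

  0-simplices (6): [1], [2], [3], [4], [5], [6]
  1-simplices (6): [1,3], [2,3], [2,4], [3,5], [4,5], [5,6]

Hence C_0 ≅ Z^6, C_1 ≅ Z^6.

The boundary map ∂_1: C_1 → C_0 maps an edge to its endpoints' difference, ∂[p,q] = q − p.
This gives a 6×6 integer matrix of rank 5; reducing to Smith normal form yields diagonal entries (1,1,1,1,1).

From H_k ≅ ker(∂_k) / im(∂_{k+1}) we obtain:

  H_0: rank C_0 − rank ∂_1 = 6 − 5 = 1, and the invariant factors of ∂_1 are all 1, so H_0 = Z.
  H_1: rank ker ∂_1 − rank ∂_2 = (6 − 5) − 0 = 1, and there is no ∂_2, so H_1 = Z.

As a check, the Euler characteristic is 6 − 6 = 0, which agrees with 1 − 1 = 0.

Hence the Betti numbers are b_0 = 1, b_1 = 1.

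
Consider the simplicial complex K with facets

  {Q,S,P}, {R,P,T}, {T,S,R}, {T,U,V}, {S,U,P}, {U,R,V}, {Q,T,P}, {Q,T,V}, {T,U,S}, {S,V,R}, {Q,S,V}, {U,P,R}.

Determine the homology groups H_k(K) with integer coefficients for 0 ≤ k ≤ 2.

Take the total order P < Q < R < S < T < U < V on the vertex set. Then K (dimension 2) consists of the simplices:

  0-simplices (7): P, Q, R, S, T, U, V
  1-simplices (18): PQ, PR, PS, PT, PU, QS, QT, QV, RS, RT, RU, RV, ST, SU, SV, TU, TV, UV
  2-simplices (12): PQS, PQT, PRT, PRU, PSU, QSV, QTV, RST, RSV, RUV, STU, TUV

so the chain groups are C_0 ≅ Z^7, C_1 ≅ Z^18, C_2 ≅ Z^12.

∂_1: C_1 → C_0 maps an edge to its endpoints' difference, ∂[p,q] = q − p. For instance
  ∂PU = U − P.
The 7×18 boundary matrix has rank 6 and Smith normal form diag(1,1,1,1,1,1).

Boundary ∂_2: C_2 → C_1 sends each 2-simplex [p,q,r] to [q,r] − [p,r] + [p,q]. For instance
  ∂QSV = SV − QV + QS,
  ∂PQS = QS − PS + PQ.
As a 18×12 matrix over Z this has rank 12, with invariant factors (1,1,1,1,1,1,1,1,1,1,1,2).

Now H_k = ker ∂_k / im ∂_{k+1}, so:

  H_0: rank C_0 − rank ∂_1 = 7 − 6 = 1, and the invariant factors of ∂_1 are all 1, so H_0 = Z.
  H_1: rank ker ∂_1 − rank ∂_2 = (18 − 6) − 12 = 0, and ∂_2 has invariant factor 2 > 1, so H_1 = Z/2.
  H_2: rank ker ∂_2 − rank ∂_3 = (12 − 12) − 0 = 0, and there is no ∂_3, so H_2 = 0.

H_0 = Z,  H_1 = Z/2,  H_2 = 0.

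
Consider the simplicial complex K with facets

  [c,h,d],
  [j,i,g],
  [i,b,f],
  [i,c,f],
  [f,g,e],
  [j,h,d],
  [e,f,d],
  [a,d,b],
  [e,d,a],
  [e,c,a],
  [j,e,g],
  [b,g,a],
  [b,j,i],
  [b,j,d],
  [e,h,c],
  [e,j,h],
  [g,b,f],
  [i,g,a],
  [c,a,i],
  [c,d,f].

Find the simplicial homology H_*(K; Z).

H_0 = Z,  H_1 = Z × Z/2,  H_2 = 0.

Take the total order a < b < c < d < e < f < g < h < i < j on the vertex set. Then K (dimension 2) consists of the simplices:

  0-simplices (10): a, b, c, d, e, f, g, h, i, j
  1-simplices (30): ab, ac, ad, ae, ag, ai, bd, bf, bg, bi, bj, cd, ce, cf, ch, ci, de, df, dh, dj, ef, eg, eh, ej, fg, fi, gi, gj, hj, ij
  2-simplices (20): abd, abg, ace, aci, ade, agi, bdj, bfg, bfi, bij, cdf, cdh, ceh, cfi, def, dhj, efg, egj, ehj, gij

giving chain groups C_0 ≅ Z^10, C_1 ≅ Z^30, C_2 ≅ Z^20.

The boundary map ∂_1: C_1 → C_0 maps an edge to its endpoints' difference, ∂[p,q] = q − p.
As a 10×30 matrix over Z this has rank 9, with invariant factors (1,1,1,1,1,1,1,1,1).

∂_2: C_2 → C_1 maps a triangle to the signed sum of its edges. For instance
  ∂cdf = df − cf + cd,
  ∂bfi = fi − bi + bf.
The resulting 30×20 matrix has rank 20, and its Smith normal form has invariant factors (1,1,1,1,1,1,1,1,1,1,1,1,1,1,1,1,1,1,1,2).

Computing H_k = (kernel of ∂_k) / (image of ∂_{k+1}):

  H_0: rank C_0 − rank ∂_1 = 10 − 9 = 1, and the invariant factors of ∂_1 are all 1, so H_0 ≅ Z.
  H_1: rank ker ∂_1 − rank ∂_2 = (30 − 9) − 20 = 1, and ∂_2 has invariant factor 2 > 1, so H_1 ≅ Z × Z/2.
  H_2: rank ker ∂_2 − rank ∂_3 = (20 − 20) − 0 = 0, and there is no ∂_3, so H_2 ≅ 0.

As a check, the Euler characteristic is 10 − 30 + 20 = 0, which agrees with 1 − 1 + 0 = 0.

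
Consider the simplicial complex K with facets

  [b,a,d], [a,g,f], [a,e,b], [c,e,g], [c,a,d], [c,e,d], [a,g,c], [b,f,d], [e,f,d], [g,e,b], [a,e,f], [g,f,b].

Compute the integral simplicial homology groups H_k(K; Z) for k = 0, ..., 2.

Fix the vertex order a < b < c < d < e < f < g and write every simplex with vertices in increasing order. Then dim K = 2 and the simplices of K are:

  0-simplices (7): a, b, c, d, e, f, g
  1-simplices (18): ab, ac, ad, ae, af, ag, bd, be, bf, bg, cd, ce, cg, de, df, ef, eg, fg
  2-simplices (12): abd, abe, acd, acg, aef, afg, bdf, beg, bfg, cde, ceg, def

so the chain groups are C_0 ≅ Z^7, C_1 ≅ Z^18, C_2 ≅ Z^12.

∂_1: C_1 → C_0 maps an edge to its endpoints' difference, ∂[p,q] = q − p. For instance
  ∂bd = d − b.
As a 7×18 matrix over Z this has rank 6, with invariant factors (1,1,1,1,1,1).

Boundary ∂_2: C_2 → C_1 sends each 2-simplex [p,q,r] to [q,r] − [p,r] + [p,q]. For instance
  ∂abe = be − ae + ab,
  ∂bdf = df − bf + bd.
The 18×12 boundary matrix has rank 12 and Smith normal form diag(1,1,1,1,1,1,1,1,1,1,1,2).

Computing H_k = (kernel of ∂_k) / (image of ∂_{k+1}):

  H_0: rank C_0 − rank ∂_1 = 7 − 6 = 1, and the invariant factors of ∂_1 are all 1, so H_0 ≅ Z.
  H_1: rank ker ∂_1 − rank ∂_2 = (18 − 6) − 12 = 0, and ∂_2 has invariant factor 2 > 1, so H_1 ≅ Z/2Z.
  H_2: rank ker ∂_2 − rank ∂_3 = (12 − 12) − 0 = 0, and there is no ∂_3, so H_2 ≅ 0.

H_0 = Z,  H_1 = Z/2Z,  H_2 = 0.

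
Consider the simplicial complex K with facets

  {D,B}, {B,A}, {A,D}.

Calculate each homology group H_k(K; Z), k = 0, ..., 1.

Take the total order A < B < D on the vertex set. Then K (dimension 1) consists of the simplices:

  0-simplices (3): A, B, D
  1-simplices (3): AB, AD, BD

giving chain groups C_0 ≅ Z^3, C_1 ≅ Z^3.

Boundary ∂_1: C_1 → C_0 maps an edge to its endpoints' difference, ∂[p,q] = q − p.
As a 3×3 matrix over Z this has rank 2, with invariant factors (1,1).

Reading off H_k = ker ∂_k / im ∂_{k+1}:

  H_0: rank C_0 − rank ∂_1 = 3 − 2 = 1, and the invariant factors of ∂_1 are all 1, so H_0 ≅ Z.
  H_1: rank ker ∂_1 − rank ∂_2 = (3 − 2) − 0 = 1, and there is no ∂_2, so H_1 ≅ Z.

(K is a triangulation of the circle S^1.)

H_0 ≅ Z,  H_1 ≅ Z.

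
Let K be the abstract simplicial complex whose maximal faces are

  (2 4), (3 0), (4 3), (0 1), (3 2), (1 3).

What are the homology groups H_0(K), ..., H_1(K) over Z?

H_0 ≅ Z,  H_1 ≅ Z^2.

Order the vertices as 0 < 1 < 2 < 3 < 4. Listing each simplex with vertices in this order, K has dimension 1 with simplices:

  0-simplices (5): [0], [1], [2], [3], [4]
  1-simplices (6): [0,1], [0,3], [1,3], [2,3], [2,4], [3,4]

Hence C_0 ≅ Z^5, C_1 ≅ Z^6.

Boundary ∂_1: C_1 → C_0 maps an edge to its endpoints' difference, ∂[p,q] = q − p.
The resulting 5×6 matrix has rank 4, and its Smith normal form has invariant factors (1,1,1,1).

Reading off H_k = ker ∂_k / im ∂_{k+1}:

  H_0: rank C_0 − rank ∂_1 = 5 − 4 = 1, and the invariant factors of ∂_1 are all 1, so H_0 = Z.
  H_1: rank ker ∂_1 − rank ∂_2 = (6 − 4) − 0 = 2, and there is no ∂_2, so H_1 = Z^2.

As a check, the Euler characteristic is 5 − 6 = -1, which agrees with 1 − 2 = -1.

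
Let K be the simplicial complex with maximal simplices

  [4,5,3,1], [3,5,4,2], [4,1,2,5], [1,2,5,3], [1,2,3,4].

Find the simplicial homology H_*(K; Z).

Take the total order 1 < 2 < 3 < 4 < 5 on the vertex set. Then K (dimension 3) consists of the simplices:

  0-simplices (5): [1], [2], [3], [4], [5]
  1-simplices (10): [1,2], [1,3], [1,4], [1,5], [2,3], [2,4], [2,5], [3,4], [3,5], [4,5]
  2-simplices (10): [1,2,3], [1,2,4], [1,2,5], [1,3,4], [1,3,5], [1,4,5], [2,3,4], [2,3,5], [2,4,5], [3,4,5]
  3-simplices (5): [1,2,3,4], [1,2,3,5], [1,2,4,5], [1,3,4,5], [2,3,4,5]

Hence C_0 ≅ Z^5, C_1 ≅ Z^10, C_2 ≅ Z^10, C_3 ≅ Z^5.

Boundary ∂_1: C_1 → C_0 is given by ∂[p,q] = [q] − [p]. For instance
  ∂[1,5] = [5] − [1].
The 5×10 boundary matrix has rank 4 and Smith normal form diag(1,1,1,1).

∂_2: C_2 → C_1 sends each 2-simplex [p,q,r] to [q,r] − [p,r] + [p,q]. For instance
  ∂[2,4,5] = [4,5] − [2,5] + [2,4],
  ∂[1,3,5] = [3,5] − [1,5] + [1,3].
The resulting 10×10 matrix has rank 6, and its Smith normal form has invariant factors (1,1,1,1,1,1).

The boundary map ∂_3: C_3 → C_2 sends each 3-simplex σ to the alternating sum Σ_i (−1)^i (σ with its i-th vertex removed). For instance
  ∂[1,2,3,4] = [2,3,4] − [1,3,4] + [1,2,4] − [1,2,3],
  ∂[1,3,4,5] = [3,4,5] − [1,4,5] + [1,3,5] − [1,3,4].
This gives a 10×5 integer matrix of rank 4; reducing to Smith normal form yields diagonal entries (1,1,1,1).

Reading off H_k = ker ∂_k / im ∂_{k+1}:

  H_0: rank C_0 − rank ∂_1 = 5 − 4 = 1, and the invariant factors of ∂_1 are all 1, so H_0 = Z.
  H_1: rank ker ∂_1 − rank ∂_2 = (10 − 4) − 6 = 0, and the invariant factors of ∂_2 are all 1, so H_1 = 0.
  H_2: rank ker ∂_2 − rank ∂_3 = (10 − 6) − 4 = 0, and the invariant factors of ∂_3 are all 1, so H_2 = 0.
  H_3: rank ker ∂_3 − rank ∂_4 = (5 − 4) − 0 = 1, and there is no ∂_4, so H_3 = Z.

H_0 = Z,  H_1 = 0,  H_2 = 0,  H_3 = Z.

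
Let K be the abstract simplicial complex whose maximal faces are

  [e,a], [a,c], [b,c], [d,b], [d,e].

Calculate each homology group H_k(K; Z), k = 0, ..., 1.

H_0 ≅ Z,  H_1 ≅ Z.

Order the vertices as a < b < c < d < e. Listing each simplex with vertices in this order, K has dimension 1 with simplices:

  0-simplices (5): a, b, c, d, e
  1-simplices (5): ac, ae, bc, bd, de

giving chain groups C_0 ≅ Z^5, C_1 ≅ Z^5.

Boundary ∂_1: C_1 → C_0 maps an edge to its endpoints' difference, ∂[p,q] = q − p. For instance
  ∂ae = e − a.
As a 5×5 matrix over Z this has rank 4, with invariant factors (1,1,1,1).

Reading off H_k = ker ∂_k / im ∂_{k+1}:

  H_0: rank C_0 − rank ∂_1 = 5 − 4 = 1, and the invariant factors of ∂_1 are all 1, so H_0 ≅ Z.
  H_1: rank ker ∂_1 − rank ∂_2 = (5 − 4) − 0 = 1, and there is no ∂_2, so H_1 ≅ Z.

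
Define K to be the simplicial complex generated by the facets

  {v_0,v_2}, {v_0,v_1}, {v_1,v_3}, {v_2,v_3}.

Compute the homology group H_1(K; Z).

H_1 ≅ Z.

Order the vertices as v_0 < v_1 < v_2 < v_3. Listing each simplex with vertices in this order, K has dimension 1 with simplices:

  0-simplices (4): [v_0], [v_1], [v_2], [v_3]
  1-simplices (4): [v_0,v_1], [v_0,v_2], [v_1,v_3], [v_2,v_3]

so the chain groups are C_0 ≅ Z^4, C_1 ≅ Z^4.

Boundary ∂_1: C_1 → C_0 maps an edge to its endpoints' difference, ∂[p,q] = q − p. For instance
  ∂[v_0,v_2] = [v_2] − [v_0].
As a 4×4 matrix over Z this has rank 3, with invariant factors (1,1,1).

Computing H_k = (kernel of ∂_k) / (image of ∂_{k+1}):

  H_1: rank ker ∂_1 − rank ∂_2 = (4 − 3) − 0 = 1, and there is no ∂_2, so H_1 = Z.

(K is a triangulation of the circle S^1.)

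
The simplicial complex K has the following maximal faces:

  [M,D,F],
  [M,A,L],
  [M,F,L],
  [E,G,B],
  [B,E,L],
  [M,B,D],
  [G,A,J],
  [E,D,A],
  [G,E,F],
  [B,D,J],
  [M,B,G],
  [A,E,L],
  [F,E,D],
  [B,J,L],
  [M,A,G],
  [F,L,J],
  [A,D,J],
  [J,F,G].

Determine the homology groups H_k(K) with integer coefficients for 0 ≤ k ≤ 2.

H_0 = Z,  H_1 = Z^2,  H_2 = Z.

Order the vertices as A < B < D < E < F < G < J < L < M. Listing each simplex with vertices in this order, K has dimension 2 with simplices:

  0-simplices (9): A, B, D, E, F, G, J, L, M
  1-simplices (27): AD, AE, AG, AJ, AL, AM, BD, BE, BG, BJ, BL, BM, DE, DF, DJ, DM, EF, EG, EL, FG, FJ, FL, FM, GJ, GM, JL, LM
  2-simplices (18): ADE, ADJ, AEL, AGJ, AGM, ALM, BDJ, BDM, BEG, BEL, BGM, BJL, DEF, DFM, EFG, FGJ, FJL, FLM

Hence C_0 ≅ Z^9, C_1 ≅ Z^27, C_2 ≅ Z^18.

∂_1: C_1 → C_0 maps an edge to its endpoints' difference, ∂[p,q] = q − p.
The 9×27 boundary matrix has rank 8 and Smith normal form diag(1,1,1,1,1,1,1,1).

The boundary map ∂_2: C_2 → C_1 sends each 2-simplex [p,q,r] to [q,r] − [p,r] + [p,q]. For instance
  ∂BDM = DM − BM + BD,
  ∂DFM = FM − DM + DF.
The 27×18 boundary matrix has rank 17 and Smith normal form diag(1,1,1,1,1,1,1,1,1,1,1,1,1,1,1,1,1).

Computing H_k = (kernel of ∂_k) / (image of ∂_{k+1}):

  H_0: rank C_0 − rank ∂_1 = 9 − 8 = 1, and the invariant factors of ∂_1 are all 1, so H_0 ≅ Z.
  H_1: rank ker ∂_1 − rank ∂_2 = (27 − 8) − 17 = 2, and the invariant factors of ∂_2 are all 1, so H_1 ≅ Z^2.
  H_2: rank ker ∂_2 − rank ∂_3 = (18 − 17) − 0 = 1, and there is no ∂_3, so H_2 ≅ Z.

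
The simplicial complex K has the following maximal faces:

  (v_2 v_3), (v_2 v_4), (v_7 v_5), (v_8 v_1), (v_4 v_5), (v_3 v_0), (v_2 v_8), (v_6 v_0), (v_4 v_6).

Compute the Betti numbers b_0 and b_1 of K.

We work with the vertex ordering v_0 < v_1 < v_2 < v_3 < v_4 < v_5 < v_6 < v_7 < v_8. The simplices of K, each written with vertices in increasing order, are:

  0-simplices (9): [v_0], [v_1], [v_2], [v_3], [v_4], [v_5], [v_6], [v_7], [v_8]
  1-simplices (9): [v_0,v_3], [v_0,v_6], [v_1,v_8], [v_2,v_3], [v_2,v_4], [v_2,v_8], [v_4,v_5], [v_4,v_6], [v_5,v_7]

giving chain groups C_0 ≅ Z^9, C_1 ≅ Z^9.

Boundary ∂_1: C_1 → C_0 sends each edge [p,q] (with p < q) to q − p.
This gives a 9×9 integer matrix of rank 8; reducing to Smith normal form yields diagonal entries (1,1,1,1,1,1,1,1).

Reading off H_k = ker ∂_k / im ∂_{k+1}:

  H_0: rank C_0 − rank ∂_1 = 9 − 8 = 1, and the invariant factors of ∂_1 are all 1, so H_0 ≅ Z.
  H_1: rank ker ∂_1 − rank ∂_2 = (9 − 8) − 0 = 1, and there is no ∂_2, so H_1 ≅ Z.

Hence the Betti numbers are b_0 = 1, b_1 = 1.

b_0 = 1, b_1 = 1.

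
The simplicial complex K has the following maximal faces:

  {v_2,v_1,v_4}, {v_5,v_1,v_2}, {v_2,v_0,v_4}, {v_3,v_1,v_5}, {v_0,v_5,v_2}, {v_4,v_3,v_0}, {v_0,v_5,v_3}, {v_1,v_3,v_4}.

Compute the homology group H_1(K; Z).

H_1 = 0.

Take the total order v_0 < v_1 < v_2 < v_3 < v_4 < v_5 on the vertex set. Then K (dimension 2) consists of the simplices:

  0-simplices (6): [v_0], [v_1], [v_2], [v_3], [v_4], [v_5]
  1-simplices (12): [v_0,v_2], [v_0,v_3], [v_0,v_4], [v_0,v_5], [v_1,v_2], [v_1,v_3], [v_1,v_4], [v_1,v_5], [v_2,v_4], [v_2,v_5], [v_3,v_4], [v_3,v_5]
  2-simplices (8): [v_0,v_2,v_4], [v_0,v_2,v_5], [v_0,v_3,v_4], [v_0,v_3,v_5], [v_1,v_2,v_4], [v_1,v_2,v_5], [v_1,v_3,v_4], [v_1,v_3,v_5]

giving chain groups C_0 ≅ Z^6, C_1 ≅ Z^12, C_2 ≅ Z^8.

∂_1: C_1 → C_0 maps an edge to its endpoints' difference, ∂[p,q] = q − p.
The resulting 6×12 matrix has rank 5, and its Smith normal form has invariant factors (1,1,1,1,1).

Boundary ∂_2: C_2 → C_1 acts by ∂[p,q,r] = [q,r] − [p,r] + [p,q]. For instance
  ∂[v_1,v_3,v_4] = [v_3,v_4] − [v_1,v_4] + [v_1,v_3],
  ∂[v_0,v_2,v_4] = [v_2,v_4] − [v_0,v_4] + [v_0,v_2].
The resulting 12×8 matrix has rank 7, and its Smith normal form has invariant factors (1,1,1,1,1,1,1).

Computing H_k = (kernel of ∂_k) / (image of ∂_{k+1}):

  H_1: rank ker ∂_1 − rank ∂_2 = (12 − 5) − 7 = 0, and the invariant factors of ∂_2 are all 1, so H_1 ≅ 0.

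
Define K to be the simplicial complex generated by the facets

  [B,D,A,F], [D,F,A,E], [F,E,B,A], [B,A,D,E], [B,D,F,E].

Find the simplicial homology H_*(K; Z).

Order the vertices as A < B < D < E < F. Listing each simplex with vertices in this order, K has dimension 3 with simplices:

  0-simplices (5): A, B, D, E, F
  1-simplices (10): AB, AD, AE, AF, BD, BE, BF, DE, DF, EF
  2-simplices (10): ABD, ABE, ABF, ADE, ADF, AEF, BDE, BDF, BEF, DEF
  3-simplices (5): ABDE, ABDF, ABEF, ADEF, BDEF

Hence C_0 ≅ Z^5, C_1 ≅ Z^10, C_2 ≅ Z^10, C_3 ≅ Z^5.

The boundary map ∂_1: C_1 → C_0 sends each edge [p,q] (with p < q) to q − p. For instance
  ∂BE = E − B.
The resulting 5×10 matrix has rank 4, and its Smith normal form has invariant factors (1,1,1,1).

The boundary map ∂_2: C_2 → C_1 acts by ∂[p,q,r] = [q,r] − [p,r] + [p,q]. For instance
  ∂ADE = DE − AE + AD,
  ∂ADF = DF − AF + AD.
This gives a 10×10 integer matrix of rank 6; reducing to Smith normal form yields diagonal entries (1,1,1,1,1,1).

Boundary ∂_3: C_3 → C_2 sends each 3-simplex σ to the alternating sum Σ_i (−1)^i (σ with its i-th vertex removed). For instance
  ∂ABDE = BDE − ADE + ABE − ABD,
  ∂BDEF = DEF − BEF + BDF − BDE.
As a 10×5 matrix over Z this has rank 4, with invariant factors (1,1,1,1).

From H_k ≅ ker(∂_k) / im(∂_{k+1}) we obtain:

  H_0: rank C_0 − rank ∂_1 = 5 − 4 = 1, and the invariant factors of ∂_1 are all 1, so H_0 ≅ Z.
  H_1: rank ker ∂_1 − rank ∂_2 = (10 − 4) − 6 = 0, and the invariant factors of ∂_2 are all 1, so H_1 ≅ 0.
  H_2: rank ker ∂_2 − rank ∂_3 = (10 − 6) − 4 = 0, and the invariant factors of ∂_3 are all 1, so H_2 ≅ 0.
  H_3: rank ker ∂_3 − rank ∂_4 = (5 − 4) − 0 = 1, and there is no ∂_4, so H_3 ≅ Z.

As a check, the Euler characteristic is 5 − 10 + 10 − 5 = 0, which agrees with 1 − 0 + 0 − 1 = 0.
(K is a triangulation of the 3-sphere S^3.)

H_0 ≅ Z,  H_1 = 0,  H_2 = 0,  H_3 ≅ Z.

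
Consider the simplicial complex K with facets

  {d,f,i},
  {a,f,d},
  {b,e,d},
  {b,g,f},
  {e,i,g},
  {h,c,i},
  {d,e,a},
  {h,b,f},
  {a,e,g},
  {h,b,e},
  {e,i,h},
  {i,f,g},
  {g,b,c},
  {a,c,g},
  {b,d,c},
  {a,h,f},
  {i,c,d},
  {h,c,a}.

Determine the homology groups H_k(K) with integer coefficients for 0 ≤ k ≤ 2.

H_0 ≅ Z,  H_1 ≅ Z^2,  H_2 ≅ Z.

Order the vertices as a < b < c < d < e < f < g < h < i. Listing each simplex with vertices in this order, K has dimension 2 with simplices:

  0-simplices (9): a, b, c, d, e, f, g, h, i
  1-simplices (27): ac, ad, ae, af, ag, ah, bc, bd, be, bf, bg, bh, cd, cg, ch, ci, de, df, di, eg, eh, ei, fg, fh, fi, gi, hi
  2-simplices (18): acg, ach, ade, adf, aeg, afh, bcd, bcg, bde, beh, bfg, bfh, cdi, chi, dfi, egi, ehi, fgi

Hence C_0 ≅ Z^9, C_1 ≅ Z^27, C_2 ≅ Z^18.

Boundary ∂_1: C_1 → C_0 sends each edge [p,q] (with p < q) to q − p. For instance
  ∂bf = f − b.
As a 9×27 matrix over Z this has rank 8, with invariant factors (1,1,1,1,1,1,1,1).

The boundary map ∂_2: C_2 → C_1 maps a triangle to the signed sum of its edges. For instance
  ∂acg = cg − ag + ac,
  ∂chi = hi − ci + ch.
The resulting 27×18 matrix has rank 17, and its Smith normal form has invariant factors (1,1,1,1,1,1,1,1,1,1,1,1,1,1,1,1,1).

Now H_k = ker ∂_k / im ∂_{k+1}, so:

  H_0: rank C_0 − rank ∂_1 = 9 − 8 = 1, and the invariant factors of ∂_1 are all 1, so H_0 ≅ Z.
  H_1: rank ker ∂_1 − rank ∂_2 = (27 − 8) − 17 = 2, and the invariant factors of ∂_2 are all 1, so H_1 ≅ Z^2.
  H_2: rank ker ∂_2 − rank ∂_3 = (18 − 17) − 0 = 1, and there is no ∂_3, so H_2 ≅ Z.

As a check, the Euler characteristic is 9 − 27 + 18 = 0, which agrees with 1 − 2 + 1 = 0.
(K is a triangulation of the torus T^2.)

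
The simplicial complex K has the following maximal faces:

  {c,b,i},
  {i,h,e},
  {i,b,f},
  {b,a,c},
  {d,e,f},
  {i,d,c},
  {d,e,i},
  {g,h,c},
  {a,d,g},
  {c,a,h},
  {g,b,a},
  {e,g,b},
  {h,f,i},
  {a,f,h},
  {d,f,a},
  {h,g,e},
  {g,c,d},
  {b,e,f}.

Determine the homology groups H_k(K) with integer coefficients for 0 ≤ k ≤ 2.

Fix the vertex order a < b < c < d < e < f < g < h < i and write every simplex with vertices in increasing order. Then dim K = 2 and the simplices of K are:

  0-simplices (9): a, b, c, d, e, f, g, h, i
  1-simplices (27): ab, ac, ad, af, ag, ah, bc, be, bf, bg, bi, cd, cg, ch, ci, de, df, dg, di, ef, eg, eh, ei, fh, fi, gh, hi
  2-simplices (18): abc, abg, ach, adf, adg, afh, bci, bef, beg, bfi, cdg, cdi, cgh, def, dei, egh, ehi, fhi

so the chain groups are C_0 ≅ Z^9, C_1 ≅ Z^27, C_2 ≅ Z^18.

∂_1: C_1 → C_0 is given by ∂[p,q] = [q] − [p].
As a 9×27 matrix over Z this has rank 8, with invariant factors (1,1,1,1,1,1,1,1).

Boundary ∂_2: C_2 → C_1 sends each 2-simplex [p,q,r] to [q,r] − [p,r] + [p,q]. For instance
  ∂dei = ei − di + de,
  ∂abg = bg − ag + ab.
The resulting 27×18 matrix has rank 18, and its Smith normal form has invariant factors (1,1,1,1,1,1,1,1,1,1,1,1,1,1,1,1,1,2).

Computing H_k = (kernel of ∂_k) / (image of ∂_{k+1}):

  H_0: rank C_0 − rank ∂_1 = 9 − 8 = 1, and the invariant factors of ∂_1 are all 1, so H_0 = Z.
  H_1: rank ker ∂_1 − rank ∂_2 = (27 − 8) − 18 = 1, and ∂_2 has invariant factor 2 > 1, so H_1 = Z ⊕ Z/2.
  H_2: rank ker ∂_2 − rank ∂_3 = (18 − 18) − 0 = 0, and there is no ∂_3, so H_2 = 0.

H_0 = Z,  H_1 = Z ⊕ Z/2,  H_2 = 0.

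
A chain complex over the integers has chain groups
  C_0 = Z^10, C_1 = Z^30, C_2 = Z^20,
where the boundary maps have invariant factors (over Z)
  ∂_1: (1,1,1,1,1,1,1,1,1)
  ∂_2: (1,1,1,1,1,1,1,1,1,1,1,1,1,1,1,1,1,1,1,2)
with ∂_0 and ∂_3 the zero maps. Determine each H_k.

H_0: b_0 = 10 − 0 − 9 = 1; torsion from ∂_1 factors > 1: none. So H_0 ≅ Z.
H_1: b_1 = 30 − 9 − 20 = 1; torsion from ∂_2 factors > 1: [2]. So H_1 ≅ Z ⊕ Z_2.
H_2: b_2 = 20 − 20 − 0 = 0; torsion from ∂_3 factors > 1: none. So H_2 ≅ 0.

H_0 ≅ Z,  H_1 ≅ Z ⊕ Z_2,  H_2 = 0.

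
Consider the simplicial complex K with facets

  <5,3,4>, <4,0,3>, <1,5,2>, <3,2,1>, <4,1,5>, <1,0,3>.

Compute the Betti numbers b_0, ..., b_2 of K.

Take the total order 0 < 1 < 2 < 3 < 4 < 5 on the vertex set. Then K (dimension 2) consists of the simplices:

  0-simplices (6): [0], [1], [2], [3], [4], [5]
  1-simplices (12): [0,1], [0,3], [0,4], [1,2], [1,3], [1,4], [1,5], [2,3], [2,5], [3,4], [3,5], [4,5]
  2-simplices (6): [0,1,3], [0,3,4], [1,2,3], [1,2,5], [1,4,5], [3,4,5]

Hence C_0 ≅ Z^6, C_1 ≅ Z^12, C_2 ≅ Z^6.

The boundary map ∂_1: C_1 → C_0 sends each edge [p,q] (with p < q) to q − p.
The resulting 6×12 matrix has rank 5, and its Smith normal form has invariant factors (1,1,1,1,1).

The boundary map ∂_2: C_2 → C_1 acts by ∂[p,q,r] = [q,r] − [p,r] + [p,q]. For instance
  ∂[1,2,3] = [2,3] − [1,3] + [1,2],
  ∂[1,4,5] = [4,5] − [1,5] + [1,4].
The 12×6 boundary matrix has rank 6 and Smith normal form diag(1,1,1,1,1,1).

From H_k ≅ ker(∂_k) / im(∂_{k+1}) we obtain:

  H_0: rank C_0 − rank ∂_1 = 6 − 5 = 1, and the invariant factors of ∂_1 are all 1, so H_0 = Z.
  H_1: rank ker ∂_1 − rank ∂_2 = (12 − 5) − 6 = 1, and the invariant factors of ∂_2 are all 1, so H_1 = Z.
  H_2: rank ker ∂_2 − rank ∂_3 = (6 − 6) − 0 = 0, and there is no ∂_3, so H_2 = 0.

As a check, the Euler characteristic is 6 − 12 + 6 = 0, which agrees with 1 − 1 + 0 = 0.

Hence the Betti numbers are b_0 = 1, b_1 = 1, b_2 = 0.

b_0 = 1, b_1 = 1, b_2 = 0.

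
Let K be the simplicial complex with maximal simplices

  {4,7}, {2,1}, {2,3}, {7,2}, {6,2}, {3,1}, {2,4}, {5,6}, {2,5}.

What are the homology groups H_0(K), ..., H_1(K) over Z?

H_0 ≅ Z,  H_1 ≅ Z^3.

We work with the vertex ordering 1 < 2 < 3 < 4 < 5 < 6 < 7. The simplices of K, each written with vertices in increasing order, are:

  0-simplices (7): [1], [2], [3], [4], [5], [6], [7]
  1-simplices (9): [1,2], [1,3], [2,3], [2,4], [2,5], [2,6], [2,7], [4,7], [5,6]

Hence C_0 ≅ Z^7, C_1 ≅ Z^9.

∂_1: C_1 → C_0 is given by ∂[p,q] = [q] − [p].
This gives a 7×9 integer matrix of rank 6; reducing to Smith normal form yields diagonal entries (1,1,1,1,1,1).

Computing H_k = (kernel of ∂_k) / (image of ∂_{k+1}):

  H_0: rank C_0 − rank ∂_1 = 7 − 6 = 1, and the invariant factors of ∂_1 are all 1, so H_0 ≅ Z.
  H_1: rank ker ∂_1 − rank ∂_2 = (9 − 6) − 0 = 3, and there is no ∂_2, so H_1 ≅ Z^3.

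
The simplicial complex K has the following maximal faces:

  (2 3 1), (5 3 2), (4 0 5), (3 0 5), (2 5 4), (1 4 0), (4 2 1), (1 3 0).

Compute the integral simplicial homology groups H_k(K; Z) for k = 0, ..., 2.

Order the vertices as 0 < 1 < 2 < 3 < 4 < 5. Listing each simplex with vertices in this order, K has dimension 2 with simplices:

  0-simplices (6): [0], [1], [2], [3], [4], [5]
  1-simplices (12): [0,1], [0,3], [0,4], [0,5], [1,2], [1,3], [1,4], [2,3], [2,4], [2,5], [3,5], [4,5]
  2-simplices (8): [0,1,3], [0,1,4], [0,3,5], [0,4,5], [1,2,3], [1,2,4], [2,3,5], [2,4,5]

so the chain groups are C_0 ≅ Z^6, C_1 ≅ Z^12, C_2 ≅ Z^8.

Boundary ∂_1: C_1 → C_0 is given by ∂[p,q] = [q] − [p]. For instance
  ∂[1,3] = [3] − [1].
The resulting 6×12 matrix has rank 5, and its Smith normal form has invariant factors (1,1,1,1,1).

∂_2: C_2 → C_1 maps a triangle to the signed sum of its edges. For instance
  ∂[1,2,3] = [2,3] − [1,3] + [1,2],
  ∂[0,1,3] = [1,3] − [0,3] + [0,1].
As a 12×8 matrix over Z this has rank 7, with invariant factors (1,1,1,1,1,1,1).

Now H_k = ker ∂_k / im ∂_{k+1}, so:

  H_0: rank C_0 − rank ∂_1 = 6 − 5 = 1, and the invariant factors of ∂_1 are all 1, so H_0 = Z.
  H_1: rank ker ∂_1 − rank ∂_2 = (12 − 5) − 7 = 0, and the invariant factors of ∂_2 are all 1, so H_1 = 0.
  H_2: rank ker ∂_2 − rank ∂_3 = (8 − 7) − 0 = 1, and there is no ∂_3, so H_2 = Z.

H_0 = Z,  H_1 = 0,  H_2 = Z.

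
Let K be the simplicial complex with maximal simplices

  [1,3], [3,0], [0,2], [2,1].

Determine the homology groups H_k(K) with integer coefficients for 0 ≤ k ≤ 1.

Fix the vertex order 0 < 1 < 2 < 3 and write every simplex with vertices in increasing order. Then dim K = 1 and the simplices of K are:

  0-simplices (4): [0], [1], [2], [3]
  1-simplices (4): [0,2], [0,3], [1,2], [1,3]

giving chain groups C_0 ≅ Z^4, C_1 ≅ Z^4.

∂_1: C_1 → C_0 is given by ∂[p,q] = [q] − [p].
The 4×4 boundary matrix has rank 3 and Smith normal form diag(1,1,1).

Computing H_k = (kernel of ∂_k) / (image of ∂_{k+1}):

  H_0: rank C_0 − rank ∂_1 = 4 − 3 = 1, and the invariant factors of ∂_1 are all 1, so H_0 ≅ Z.
  H_1: rank ker ∂_1 − rank ∂_2 = (4 − 3) − 0 = 1, and there is no ∂_2, so H_1 ≅ Z.

As a check, the Euler characteristic is 4 − 4 = 0, which agrees with 1 − 1 = 0.
(K is a triangulation of the circle S^1.)

H_0 = Z,  H_1 = Z.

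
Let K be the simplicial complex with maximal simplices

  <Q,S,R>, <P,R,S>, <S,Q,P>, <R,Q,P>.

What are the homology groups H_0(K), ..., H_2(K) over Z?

H_0 = Z,  H_1 = 0,  H_2 = Z.

Order the vertices as P < Q < R < S. Listing each simplex with vertices in this order, K has dimension 2 with simplices:

  0-simplices (4): P, Q, R, S
  1-simplices (6): PQ, PR, PS, QR, QS, RS
  2-simplices (4): PQR, PQS, PRS, QRS

giving chain groups C_0 ≅ Z^4, C_1 ≅ Z^6, C_2 ≅ Z^4.

The boundary map ∂_1: C_1 → C_0 is given by ∂[p,q] = [q] − [p]. For instance
  ∂PR = R − P.
The 4×6 boundary matrix has rank 3 and Smith normal form diag(1,1,1).

The boundary map ∂_2: C_2 → C_1 acts by ∂[p,q,r] = [q,r] − [p,r] + [p,q]. For instance
  ∂PRS = RS − PS + PR,
  ∂QRS = RS − QS + QR.
The resulting 6×4 matrix has rank 3, and its Smith normal form has invariant factors (1,1,1).

Computing H_k = (kernel of ∂_k) / (image of ∂_{k+1}):

  H_0: rank C_0 − rank ∂_1 = 4 − 3 = 1, and the invariant factors of ∂_1 are all 1, so H_0 ≅ Z.
  H_1: rank ker ∂_1 − rank ∂_2 = (6 − 3) − 3 = 0, and the invariant factors of ∂_2 are all 1, so H_1 ≅ 0.
  H_2: rank ker ∂_2 − rank ∂_3 = (4 − 3) − 0 = 1, and there is no ∂_3, so H_2 ≅ Z.

As a check, the Euler characteristic is 4 − 6 + 4 = 2, which agrees with 1 − 0 + 1 = 2.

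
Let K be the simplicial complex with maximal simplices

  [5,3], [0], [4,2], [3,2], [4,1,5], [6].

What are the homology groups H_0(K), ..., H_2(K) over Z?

H_0 = Z^3,  H_1 = Z,  H_2 = 0.

Order the vertices as 0 < 1 < 2 < 3 < 4 < 5 < 6. Listing each simplex with vertices in this order, K has dimension 2 with simplices:

  0-simplices (7): [0], [1], [2], [3], [4], [5], [6]
  1-simplices (6): [1,4], [1,5], [2,3], [2,4], [3,5], [4,5]
  2-simplices (1): [1,4,5]

Hence C_0 ≅ Z^7, C_1 ≅ Z^6, C_2 ≅ Z^1.

∂_1: C_1 → C_0 maps an edge to its endpoints' difference, ∂[p,q] = q − p. For instance
  ∂[1,5] = [5] − [1].
The resulting 7×6 matrix has rank 4, and its Smith normal form has invariant factors (1,1,1,1).

The boundary map ∂_2: C_2 → C_1 sends each 2-simplex [p,q,r] to [q,r] − [p,r] + [p,q]. For instance
  ∂[1,4,5] = [4,5] − [1,5] + [1,4].
The resulting 6×1 matrix has rank 1, and its Smith normal form has invariant factors (1).

Reading off H_k = ker ∂_k / im ∂_{k+1}:

  H_0: rank C_0 − rank ∂_1 = 7 − 4 = 3, and the invariant factors of ∂_1 are all 1, so H_0 = Z^3.
  H_1: rank ker ∂_1 − rank ∂_2 = (6 − 4) − 1 = 1, and the invariant factors of ∂_2 are all 1, so H_1 = Z.
  H_2: rank ker ∂_2 − rank ∂_3 = (1 − 1) − 0 = 0, and there is no ∂_3, so H_2 = 0.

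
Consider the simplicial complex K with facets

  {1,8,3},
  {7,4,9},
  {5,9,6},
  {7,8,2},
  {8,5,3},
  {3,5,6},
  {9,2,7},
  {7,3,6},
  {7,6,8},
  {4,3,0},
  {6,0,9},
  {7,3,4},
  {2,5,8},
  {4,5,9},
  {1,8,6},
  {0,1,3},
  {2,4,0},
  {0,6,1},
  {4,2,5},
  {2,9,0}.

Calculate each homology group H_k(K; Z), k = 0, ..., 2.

We work with the vertex ordering 0 < 1 < 2 < 3 < 4 < 5 < 6 < 7 < 8 < 9. The simplices of K, each written with vertices in increasing order, are:

  0-simplices (10): [0], [1], [2], [3], [4], [5], [6], [7], [8], [9]
  1-simplices (30): (30 of them)
  2-simplices (20): (20 of them)

giving chain groups C_0 ≅ Z^10, C_1 ≅ Z^30, C_2 ≅ Z^20.

∂_1: C_1 → C_0 maps an edge to its endpoints' difference, ∂[p,q] = q − p. For instance
  ∂[1,3] = [3] − [1].
This gives a 10×30 integer matrix of rank 9; reducing to Smith normal form yields diagonal entries (1,1,1,1,1,1,1,1,1).

The boundary map ∂_2: C_2 → C_1 acts by ∂[p,q,r] = [q,r] − [p,r] + [p,q]. For instance
  ∂[2,4,5] = [4,5] − [2,5] + [2,4],
  ∂[0,1,6] = [1,6] − [0,6] + [0,1].
The resulting 30×20 matrix has rank 20, and its Smith normal form has invariant factors (1,1,1,1,1,1,1,1,1,1,1,1,1,1,1,1,1,1,1,2).

From H_k ≅ ker(∂_k) / im(∂_{k+1}) we obtain:

  H_0: rank C_0 − rank ∂_1 = 10 − 9 = 1, and the invariant factors of ∂_1 are all 1, so H_0 ≅ Z.
  H_1: rank ker ∂_1 − rank ∂_2 = (30 − 9) − 20 = 1, and ∂_2 has invariant factor 2 > 1, so H_1 ≅ Z ⊕ Z_2.
  H_2: rank ker ∂_2 − rank ∂_3 = (20 − 20) − 0 = 0, and there is no ∂_3, so H_2 ≅ 0.

H_0 = Z,  H_1 = Z ⊕ Z_2,  H_2 = 0.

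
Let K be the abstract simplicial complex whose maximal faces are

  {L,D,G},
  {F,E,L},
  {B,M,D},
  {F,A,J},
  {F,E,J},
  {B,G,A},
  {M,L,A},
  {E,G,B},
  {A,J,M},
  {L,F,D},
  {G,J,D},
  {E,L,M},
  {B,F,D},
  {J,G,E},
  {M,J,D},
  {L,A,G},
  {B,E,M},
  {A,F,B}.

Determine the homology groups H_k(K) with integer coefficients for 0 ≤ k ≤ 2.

H_0 = Z,  H_1 = Z^2,  H_2 = Z.

We work with the vertex ordering A < B < D < E < F < G < J < L < M. The simplices of K, each written with vertices in increasing order, are:

  0-simplices (9): A, B, D, E, F, G, J, L, M
  1-simplices (27): AB, AF, AG, AJ, AL, AM, BD, BE, BF, BG, BM, DF, DG, DJ, DL, DM, EF, EG, EJ, EL, EM, FJ, FL, GJ, GL, JM, LM
  2-simplices (18): ABF, ABG, AFJ, AGL, AJM, ALM, BDF, BDM, BEG, BEM, DFL, DGJ, DGL, DJM, EFJ, EFL, EGJ, ELM

so the chain groups are C_0 ≅ Z^9, C_1 ≅ Z^27, C_2 ≅ Z^18.

∂_1: C_1 → C_0 sends each edge [p,q] (with p < q) to q − p. For instance
  ∂AF = F − A.
The resulting 9×27 matrix has rank 8, and its Smith normal form has invariant factors (1,1,1,1,1,1,1,1).

The boundary map ∂_2: C_2 → C_1 sends each 2-simplex [p,q,r] to [q,r] − [p,r] + [p,q]. For instance
  ∂EFJ = FJ − EJ + EF,
  ∂BEG = EG − BG + BE.
The 27×18 boundary matrix has rank 17 and Smith normal form diag(1,1,1,1,1,1,1,1,1,1,1,1,1,1,1,1,1).

Now H_k = ker ∂_k / im ∂_{k+1}, so:

  H_0: rank C_0 − rank ∂_1 = 9 − 8 = 1, and the invariant factors of ∂_1 are all 1, so H_0 ≅ Z.
  H_1: rank ker ∂_1 − rank ∂_2 = (27 − 8) − 17 = 2, and the invariant factors of ∂_2 are all 1, so H_1 ≅ Z^2.
  H_2: rank ker ∂_2 − rank ∂_3 = (18 − 17) − 0 = 1, and there is no ∂_3, so H_2 ≅ Z.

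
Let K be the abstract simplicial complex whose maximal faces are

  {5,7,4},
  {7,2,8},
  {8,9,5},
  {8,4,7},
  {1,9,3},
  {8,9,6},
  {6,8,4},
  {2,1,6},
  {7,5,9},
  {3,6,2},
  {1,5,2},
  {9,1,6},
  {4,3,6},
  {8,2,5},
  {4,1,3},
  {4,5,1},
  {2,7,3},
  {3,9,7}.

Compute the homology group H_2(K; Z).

H_2 = 0.

Fix the vertex order 1 < 2 < 3 < 4 < 5 < 6 < 7 < 8 < 9 and write every simplex with vertices in increasing order. Then dim K = 2 and the simplices of K are:

  0-simplices (9): [1], [2], [3], [4], [5], [6], [7], [8], [9]
  1-simplices (27): (27 of them)
  2-simplices (18): [1,2,5], [1,2,6], [1,3,4], [1,3,9], [1,4,5], [1,6,9], [2,3,6], [2,3,7], [2,5,8], [2,7,8], [3,4,6], [3,7,9], [4,5,7], [4,6,8], [4,7,8], [5,7,9], [5,8,9], [6,8,9]

so the chain groups are C_0 ≅ Z^9, C_1 ≅ Z^27, C_2 ≅ Z^18.

∂_1: C_1 → C_0 is given by ∂[p,q] = [q] − [p].
The 9×27 boundary matrix has rank 8 and Smith normal form diag(1,1,1,1,1,1,1,1).

∂_2: C_2 → C_1 sends each 2-simplex [p,q,r] to [q,r] − [p,r] + [p,q]. For instance
  ∂[4,7,8] = [7,8] − [4,8] + [4,7],
  ∂[2,3,7] = [3,7] − [2,7] + [2,3].
As a 27×18 matrix over Z this has rank 18, with invariant factors (1,1,1,1,1,1,1,1,1,1,1,1,1,1,1,1,1,2).

Reading off H_k = ker ∂_k / im ∂_{k+1}:

  H_2: rank ker ∂_2 − rank ∂_3 = (18 − 18) − 0 = 0, and there is no ∂_3, so H_2 ≅ 0.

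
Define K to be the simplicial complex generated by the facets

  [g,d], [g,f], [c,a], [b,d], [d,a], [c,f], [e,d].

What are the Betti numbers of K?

We work with the vertex ordering a < b < c < d < e < f < g. The simplices of K, each written with vertices in increasing order, are:

  0-simplices (7): a, b, c, d, e, f, g
  1-simplices (7): ac, ad, bd, cf, de, dg, fg

so the chain groups are C_0 ≅ Z^7, C_1 ≅ Z^7.

∂_1: C_1 → C_0 sends each edge [p,q] (with p < q) to q − p. For instance
  ∂de = e − d.
As a 7×7 matrix over Z this has rank 6, with invariant factors (1,1,1,1,1,1).

Computing H_k = (kernel of ∂_k) / (image of ∂_{k+1}):

  H_0: rank C_0 − rank ∂_1 = 7 − 6 = 1, and the invariant factors of ∂_1 are all 1, so H_0 = Z.
  H_1: rank ker ∂_1 − rank ∂_2 = (7 − 6) − 0 = 1, and there is no ∂_2, so H_1 = Z.

Hence the Betti numbers are b_0 = 1, b_1 = 1.

b_0 = 1, b_1 = 1.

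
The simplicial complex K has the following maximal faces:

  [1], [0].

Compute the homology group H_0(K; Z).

H_0 ≅ Z^2.

Take the total order 0 < 1 on the vertex set. Then K (dimension 0) consists of the simplices:

  0-simplices (2): [0], [1]

giving chain groups C_0 ≅ Z^2.

From H_k ≅ ker(∂_k) / im(∂_{k+1}) we obtain:

  H_0: rank C_0 − rank ∂_1 = 2 − 0 = 2, and there is no ∂_1, so H_0 = Z^2.

(K is a triangulation of a set of 2 points.)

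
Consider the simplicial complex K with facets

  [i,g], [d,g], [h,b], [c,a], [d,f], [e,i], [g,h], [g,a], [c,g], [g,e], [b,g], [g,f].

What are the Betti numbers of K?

We work with the vertex ordering a < b < c < d < e < f < g < h < i. The simplices of K, each written with vertices in increasing order, are:

  0-simplices (9): a, b, c, d, e, f, g, h, i
  1-simplices (12): ac, ag, bg, bh, cg, df, dg, eg, ei, fg, gh, gi

so the chain groups are C_0 ≅ Z^9, C_1 ≅ Z^12.

∂_1: C_1 → C_0 is given by ∂[p,q] = [q] − [p].
This gives a 9×12 integer matrix of rank 8; reducing to Smith normal form yields diagonal entries (1,1,1,1,1,1,1,1).

From H_k ≅ ker(∂_k) / im(∂_{k+1}) we obtain:

  H_0: rank C_0 − rank ∂_1 = 9 − 8 = 1, and the invariant factors of ∂_1 are all 1, so H_0 ≅ Z.
  H_1: rank ker ∂_1 − rank ∂_2 = (12 − 8) − 0 = 4, and there is no ∂_2, so H_1 ≅ Z^4.

(K is a triangulation of a wedge of 4 circles.)

Hence the Betti numbers are b_0 = 1, b_1 = 4.

b_0 = 1, b_1 = 4.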